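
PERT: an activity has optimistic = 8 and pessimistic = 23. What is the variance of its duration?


σ² = ((p - o) / 6)² = (p - o)² / 36
= (23 - 8)² / 36
= 15² / 36
= 225 / 36
= 6.2500


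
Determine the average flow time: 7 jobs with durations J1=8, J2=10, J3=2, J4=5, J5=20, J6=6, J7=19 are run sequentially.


Completion times:
  J1: completes at 8
  J2: completes at 18
  J3: completes at 20
  J4: completes at 25
  J5: completes at 45
  J6: completes at 51
  J7: completes at 70
Sum = 237
Average = 237/7
= 33.86


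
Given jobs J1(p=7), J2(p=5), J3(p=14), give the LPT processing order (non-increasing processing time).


LPT: sort by longest processing time first
  J3: p=14
  J1: p=7
  J2: p=5
Order: J3 → J1 → J2


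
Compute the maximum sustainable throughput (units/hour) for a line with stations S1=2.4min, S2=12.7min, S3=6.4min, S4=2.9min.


Bottleneck = longest station time
Station times: [2.4, 12.7, 6.4, 2.9]
Max = 12.7 min
Rate = 60 / 12.7
= 4.72 units/hour (bottleneck: 12.7min)


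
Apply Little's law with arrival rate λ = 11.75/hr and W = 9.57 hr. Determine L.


Little's law: L = λ × W
= 11.75 × 9.57
= 112.45


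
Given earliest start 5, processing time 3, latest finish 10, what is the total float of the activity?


EF = ES + duration = 5 + 3 = 8
LS = LF - duration = 10 - 3 = 7
Total Float = LF - EF = 10 - 8
(or LS - ES = 7 - 5)
= 2


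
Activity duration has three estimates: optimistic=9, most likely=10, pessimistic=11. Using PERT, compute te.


te = (o + 4m + p) / 6
= (9 + 4×10 + 11) / 6
= (9 + 40 + 11) / 6
= 60 / 6
= 10.00


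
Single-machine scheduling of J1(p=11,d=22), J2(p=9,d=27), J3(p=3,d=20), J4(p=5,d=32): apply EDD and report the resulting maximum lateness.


EDD order: J3 → J1 → J2 → J4
Completion and lateness:
  J3: C=3, d=20, L=3-20=-17
  J1: C=14, d=22, L=14-22=-8
  J2: C=23, d=27, L=23-27=-4
  J4: C=28, d=32, L=28-32=-4
Lmax = max(-17, -8, -4, -4)
= -4


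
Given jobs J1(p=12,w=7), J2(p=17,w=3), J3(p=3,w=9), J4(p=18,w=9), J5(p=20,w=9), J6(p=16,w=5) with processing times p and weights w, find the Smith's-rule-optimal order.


WSPT (Smith's rule): sort by p/w ascending
  J3: p/w = 3/9 = 0.333
  J1: p/w = 12/7 = 1.714
  J4: p/w = 18/9 = 2.000
  J5: p/w = 20/9 = 2.222
  J6: p/w = 16/5 = 3.200
  J2: p/w = 17/3 = 5.667
Order: J3 → J1 → J4 → J5 → J6 → J2


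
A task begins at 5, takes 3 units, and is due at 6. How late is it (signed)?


Completion = 5 + 3 = 8
Lateness = C - d = 8 - 6
= 2


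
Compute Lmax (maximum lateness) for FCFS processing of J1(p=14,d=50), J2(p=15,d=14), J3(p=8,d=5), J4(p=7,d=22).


Lateness per job (L = C - d):
  J1: C=14, d=50, L=-36
  J2: C=29, d=14, L=15
  J3: C=37, d=5, L=32
  J4: C=44, d=22, L=22
Lmax = max(-36, 15, 32, 22)
= 32


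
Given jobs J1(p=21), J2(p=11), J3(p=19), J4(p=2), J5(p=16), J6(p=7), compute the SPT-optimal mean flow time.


SPT order: J4 → J6 → J2 → J5 → J3 → J1
Completion times:
  J4: C=2
  J6: C=9
  J2: C=20
  J5: C=36
  J3: C=55
  J1: C=76
Sum = 198, n = 6
Mean flow = 198/6
= 33.00


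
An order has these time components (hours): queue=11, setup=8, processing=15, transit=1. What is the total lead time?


Lead time = queue + setup + processing + transit
= 11 + 8 + 15 + 1
= 35 hours


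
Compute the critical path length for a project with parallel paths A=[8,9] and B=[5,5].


Path A: 8 + 9 = 17
Path B: 5 + 5 = 10
Critical path = longest = max(17, 10)
= 17 (Path A)


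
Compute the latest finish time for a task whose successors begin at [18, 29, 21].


LF = min of all successor start times
Successors start at: [18, 29, 21]
LF = min(18, 29, 21)
= 18


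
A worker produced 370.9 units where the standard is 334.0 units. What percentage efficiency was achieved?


Efficiency = (actual / standard) × 100
= (370.9 / 334.0) × 100
= 111.0%


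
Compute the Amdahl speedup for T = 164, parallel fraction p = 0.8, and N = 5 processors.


Amdahl's law: T_p = T × ((1-p) + p/N)
= 164 × ((1-0.8) + 0.8/5)
= 164 × (0.20 + 0.1600)
= 164 × 0.3600
= 59.04
Speedup = 164/59.04
= 2.78×


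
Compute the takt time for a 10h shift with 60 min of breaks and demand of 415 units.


Available = 10×60 - 60 = 540 min
Takt time = 540 / 415
= 1.30 min/unit


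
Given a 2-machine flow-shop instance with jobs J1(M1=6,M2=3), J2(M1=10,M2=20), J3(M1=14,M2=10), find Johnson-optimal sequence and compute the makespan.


Johnson's rule:
Group 1 (M1≤M2, sort by M1): ['J2']
Group 2 (M1>M2, sort desc M2): ['J3', 'J1']
Sequence: J2 → J3 → J1
Makespan calculation:
  J2: M1 done=10, M2 done=30
  J3: M1 done=24, M2 done=40
  J1: M1 done=30, M2 done=43
= Sequence: J2 → J3 → J1, Makespan: 43


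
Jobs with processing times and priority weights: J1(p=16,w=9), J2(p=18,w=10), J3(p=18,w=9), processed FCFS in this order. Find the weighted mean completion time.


Completion times:
  J1: C=16, w×C=9×16=144
  J2: C=34, w×C=10×34=340
  J3: C=52, w×C=9×52=468
Sum w×C = 952
Sum w = 28
Weighted avg = 952/28
= 34.00


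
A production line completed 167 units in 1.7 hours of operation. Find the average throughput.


Throughput = units / time
= 167 / 1.7
= 98.2 units/hour


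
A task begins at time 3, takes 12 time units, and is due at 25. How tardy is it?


Completion = start + processing = 3 + 12 = 15
Tardiness = max(0, C - d) = max(0, 15 - 25)
= max(0, -10)
= 0


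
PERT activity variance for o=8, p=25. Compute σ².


σ² = ((p - o) / 6)² = (p - o)² / 36
= (25 - 8)² / 36
= 17² / 36
= 289 / 36
= 8.0278


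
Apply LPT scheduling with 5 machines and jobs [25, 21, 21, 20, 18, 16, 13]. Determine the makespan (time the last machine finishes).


Jobs (LPT sorted): [25, 21, 21, 20, 18, 16, 13]
Machines: 5
  J=25 → Machine 1 (load: 0+25=25)
  J=21 → Machine 2 (load: 0+21=21)
  J=21 → Machine 3 (load: 0+21=21)
  J=20 → Machine 4 (load: 0+20=20)
  J=18 → Machine 5 (load: 0+18=18)
  J=16 → Machine 5 (load: 18+16=34)
  J=13 → Machine 4 (load: 20+13=33)
Machine loads: [25, 21, 21, 33, 34]
Makespan = max = 34 time units


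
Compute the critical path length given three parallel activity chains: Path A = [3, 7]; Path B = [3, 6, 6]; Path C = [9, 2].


Path A: 3 + 7 = 10
Path B: 3 + 6 + 6 = 15
Path C: 9 + 2 = 11
Critical path = longest = max(10, 15, 11)
= 15 (Path B)


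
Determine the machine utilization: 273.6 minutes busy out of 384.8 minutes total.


Utilization = busy / total × 100
= 273.6 / 384.8 × 100
= 71.1%


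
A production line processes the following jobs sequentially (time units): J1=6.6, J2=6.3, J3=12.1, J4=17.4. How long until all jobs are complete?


Sequential makespan: sum all processing times
= 6.6 + 6.3 + 12.1 + 17.4
= 42.4 time units


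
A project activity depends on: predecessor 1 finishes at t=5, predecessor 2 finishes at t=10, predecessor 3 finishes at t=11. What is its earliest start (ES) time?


ES = max of all predecessor completion times
Predecessors: [5, 10, 11]
ES = max(5, 10, 11)
= 11


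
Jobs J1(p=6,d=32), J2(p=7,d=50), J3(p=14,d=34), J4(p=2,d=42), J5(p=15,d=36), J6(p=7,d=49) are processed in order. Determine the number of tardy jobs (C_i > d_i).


Completion vs due date:
  J1: C=6, d=32 → on time
  J2: C=13, d=50 → on time
  J3: C=27, d=34 → on time
  J4: C=29, d=42 → on time
  J5: C=44, d=36 → TARDY
  J6: C=51, d=49 → TARDY
Tardy jobs: J5, J6
Count = 2


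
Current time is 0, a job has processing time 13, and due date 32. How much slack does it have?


Slack = due - current_time - processing
= 32 - 0 - 13
= 19


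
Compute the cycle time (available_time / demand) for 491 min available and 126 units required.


Cycle time = available time / demand
= 491 / 126
= 3.90 min/unit


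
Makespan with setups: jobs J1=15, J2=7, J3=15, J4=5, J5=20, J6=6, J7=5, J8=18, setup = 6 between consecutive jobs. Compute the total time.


Makespan = Σ processing + (n-1) × setup
= (15 + 7 + 15 + 5 + 20 + 6 + 5 + 18) + (8-1)×6
= 91 + 42
= 133 time units


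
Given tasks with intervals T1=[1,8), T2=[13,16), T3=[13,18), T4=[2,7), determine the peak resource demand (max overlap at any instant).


Check each time point for overlaps:
  t=2: 2 tasks active (T1, T4)
Max concurrent = 2


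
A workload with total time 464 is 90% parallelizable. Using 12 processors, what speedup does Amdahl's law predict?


Amdahl's law: T_p = T × ((1-p) + p/N)
= 464 × ((1-0.9) + 0.9/12)
= 464 × (0.10 + 0.0750)
= 464 × 0.1750
= 81.20
Speedup = 464/81.20
= 5.71×


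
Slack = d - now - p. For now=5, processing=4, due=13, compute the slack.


Slack = due - current_time - processing
= 13 - 5 - 4
= 4


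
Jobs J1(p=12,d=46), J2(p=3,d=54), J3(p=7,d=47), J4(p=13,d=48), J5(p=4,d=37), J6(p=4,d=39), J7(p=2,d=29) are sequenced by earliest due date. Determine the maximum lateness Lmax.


EDD order: J7 → J5 → J6 → J1 → J3 → J4 → J2
Completion and lateness:
  J7: C=2, d=29, L=2-29=-27
  J5: C=6, d=37, L=6-37=-31
  J6: C=10, d=39, L=10-39=-29
  J1: C=22, d=46, L=22-46=-24
  J3: C=29, d=47, L=29-47=-18
  J4: C=42, d=48, L=42-48=-6
  J2: C=45, d=54, L=45-54=-9
Lmax = max(-27, -31, -29, -24, -18, -6, -9)
= -6


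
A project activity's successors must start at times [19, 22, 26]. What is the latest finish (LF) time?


LF = min of all successor start times
Successors start at: [19, 22, 26]
LF = min(19, 22, 26)
= 19


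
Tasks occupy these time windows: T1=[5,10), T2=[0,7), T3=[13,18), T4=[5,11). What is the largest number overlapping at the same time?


Check each time point for overlaps:
  t=5: 3 tasks active (T1, T2, T4)
Max concurrent = 3


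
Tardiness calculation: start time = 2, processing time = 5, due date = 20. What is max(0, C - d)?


Completion = start + processing = 2 + 5 = 7
Tardiness = max(0, C - d) = max(0, 7 - 20)
= max(0, -13)
= 0


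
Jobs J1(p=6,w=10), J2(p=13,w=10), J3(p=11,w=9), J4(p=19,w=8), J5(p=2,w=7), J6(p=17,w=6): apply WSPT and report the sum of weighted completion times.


WSPT order (by p/w): J5 → J1 → J3 → J2 → J4 → J6
  J5: C=2, w·C=7×2=14
  J1: C=8, w·C=10×8=80
  J3: C=19, w·C=9×19=171
  J2: C=32, w·C=10×32=320
  J4: C=51, w·C=8×51=408
  J6: C=68, w·C=6×68=408
Σ w·C = 1401
= 1401


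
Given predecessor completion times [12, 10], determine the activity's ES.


ES = max of all predecessor completion times
Predecessors: [12, 10]
ES = max(12, 10)
= 12


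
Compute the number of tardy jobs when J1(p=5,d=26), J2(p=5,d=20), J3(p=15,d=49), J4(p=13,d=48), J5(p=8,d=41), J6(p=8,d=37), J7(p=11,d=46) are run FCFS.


Completion vs due date:
  J1: C=5, d=26 → on time
  J2: C=10, d=20 → on time
  J3: C=25, d=49 → on time
  J4: C=38, d=48 → on time
  J5: C=46, d=41 → TARDY
  J6: C=54, d=37 → TARDY
  J7: C=65, d=46 → TARDY
Tardy jobs: J5, J6, J7
Count = 3


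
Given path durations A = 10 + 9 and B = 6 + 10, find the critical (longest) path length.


Path A: 10 + 9 = 19
Path B: 6 + 10 = 16
Critical path = longest = max(19, 16)
= 19 (Path A)


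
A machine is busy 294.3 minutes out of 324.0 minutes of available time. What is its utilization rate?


Utilization = busy / total × 100
= 294.3 / 324.0 × 100
= 90.8%


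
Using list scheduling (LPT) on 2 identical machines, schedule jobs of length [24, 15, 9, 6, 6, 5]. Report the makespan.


Jobs (LPT sorted): [24, 15, 9, 6, 6, 5]
Machines: 2
  J=24 → Machine 1 (load: 0+24=24)
  J=15 → Machine 2 (load: 0+15=15)
  J=9 → Machine 2 (load: 15+9=24)
  J=6 → Machine 1 (load: 24+6=30)
  J=6 → Machine 2 (load: 24+6=30)
  J=5 → Machine 1 (load: 30+5=35)
Machine loads: [35, 30]
Makespan = max = 35 time units


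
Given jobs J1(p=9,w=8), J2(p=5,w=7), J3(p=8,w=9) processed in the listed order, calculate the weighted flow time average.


Completion times:
  J1: C=9, w×C=8×9=72
  J2: C=14, w×C=7×14=98
  J3: C=22, w×C=9×22=198
Sum w×C = 368
Sum w = 24
Weighted avg = 368/24
= 15.33


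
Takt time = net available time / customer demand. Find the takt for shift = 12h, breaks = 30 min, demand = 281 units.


Available = 12×60 - 30 = 690 min
Takt time = 690 / 281
= 2.46 min/unit


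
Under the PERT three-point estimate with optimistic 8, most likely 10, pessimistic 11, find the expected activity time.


te = (o + 4m + p) / 6
= (8 + 4×10 + 11) / 6
= (8 + 40 + 11) / 6
= 59 / 6
= 9.83


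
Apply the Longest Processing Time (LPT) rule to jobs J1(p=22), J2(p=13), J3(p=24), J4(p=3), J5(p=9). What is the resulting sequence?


LPT: sort by longest processing time first
  J3: p=24
  J1: p=22
  J2: p=13
  J5: p=9
  J4: p=3
Order: J3 → J1 → J2 → J5 → J4


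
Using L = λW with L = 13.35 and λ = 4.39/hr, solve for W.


Little's law: L = λW → W = L / λ
= 13.35 / 4.39
= 3.04 hours


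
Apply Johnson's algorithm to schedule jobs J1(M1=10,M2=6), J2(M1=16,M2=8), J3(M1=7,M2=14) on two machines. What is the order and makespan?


Johnson's rule:
Group 1 (M1≤M2, sort by M1): ['J3']
Group 2 (M1>M2, sort desc M2): ['J2', 'J1']
Sequence: J3 → J2 → J1
Makespan calculation:
  J3: M1 done=7, M2 done=21
  J2: M1 done=23, M2 done=31
  J1: M1 done=33, M2 done=39
= Sequence: J3 → J2 → J1, Makespan: 39


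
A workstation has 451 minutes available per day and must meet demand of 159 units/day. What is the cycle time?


Cycle time = available time / demand
= 451 / 159
= 2.84 min/unit


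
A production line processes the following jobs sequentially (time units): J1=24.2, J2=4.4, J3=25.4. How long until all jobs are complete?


Sequential makespan: sum all processing times
= 24.2 + 4.4 + 25.4
= 54.0 time units


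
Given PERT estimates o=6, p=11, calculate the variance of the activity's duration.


σ² = ((p - o) / 6)² = (p - o)² / 36
= (11 - 6)² / 36
= 5² / 36
= 25 / 36
= 0.6944


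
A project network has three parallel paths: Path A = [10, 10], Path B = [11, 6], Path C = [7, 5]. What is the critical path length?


Path A: 10 + 10 = 20
Path B: 11 + 6 = 17
Path C: 7 + 5 = 12
Critical path = longest = max(20, 17, 12)
= 20 (Path A)


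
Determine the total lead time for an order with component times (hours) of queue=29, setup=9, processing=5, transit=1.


Lead time = queue + setup + processing + transit
= 29 + 9 + 5 + 1
= 44 hours


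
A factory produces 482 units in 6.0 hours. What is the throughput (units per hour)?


Throughput = units / time
= 482 / 6.0
= 80.3 units/hour


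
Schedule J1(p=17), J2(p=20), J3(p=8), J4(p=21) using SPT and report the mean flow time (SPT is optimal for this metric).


SPT order: J3 → J1 → J2 → J4
Completion times:
  J3: C=8
  J1: C=25
  J2: C=45
  J4: C=66
Sum = 144, n = 4
Mean flow = 144/4
= 36.00


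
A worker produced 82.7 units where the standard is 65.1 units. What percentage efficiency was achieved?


Efficiency = (actual / standard) × 100
= (82.7 / 65.1) × 100
= 127.0%


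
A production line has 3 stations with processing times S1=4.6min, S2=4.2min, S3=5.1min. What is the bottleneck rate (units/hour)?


Bottleneck = longest station time
Station times: [4.6, 4.2, 5.1]
Max = 5.1 min
Rate = 60 / 5.1
= 11.76 units/hour (bottleneck: 5.1min)


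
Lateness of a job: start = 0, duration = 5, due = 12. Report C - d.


Completion = 0 + 5 = 5
Lateness = C - d = 5 - 12
= -7


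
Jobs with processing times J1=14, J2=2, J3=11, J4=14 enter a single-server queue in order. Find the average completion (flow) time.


Completion times:
  J1: completes at 14
  J2: completes at 16
  J3: completes at 27
  J4: completes at 41
Sum = 98
Average = 98/4
= 24.50


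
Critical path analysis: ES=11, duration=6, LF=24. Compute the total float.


EF = ES + duration = 11 + 6 = 17
LS = LF - duration = 24 - 6 = 18
Total Float = LF - EF = 24 - 17
(or LS - ES = 18 - 11)
= 7


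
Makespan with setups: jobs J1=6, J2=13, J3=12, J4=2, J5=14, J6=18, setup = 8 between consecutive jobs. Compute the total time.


Makespan = Σ processing + (n-1) × setup
= (6 + 13 + 12 + 2 + 14 + 18) + (6-1)×8
= 65 + 40
= 105 time units


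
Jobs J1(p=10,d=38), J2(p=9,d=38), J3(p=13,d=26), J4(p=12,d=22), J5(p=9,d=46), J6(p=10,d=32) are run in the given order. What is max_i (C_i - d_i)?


Lateness per job (L = C - d):
  J1: C=10, d=38, L=-28
  J2: C=19, d=38, L=-19
  J3: C=32, d=26, L=6
  J4: C=44, d=22, L=22
  J5: C=53, d=46, L=7
  J6: C=63, d=32, L=31
Lmax = max(-28, -19, 6, 22, 7, 31)
= 31


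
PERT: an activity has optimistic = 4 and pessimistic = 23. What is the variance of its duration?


σ² = ((p - o) / 6)² = (p - o)² / 36
= (23 - 4)² / 36
= 19² / 36
= 361 / 36
= 10.0278


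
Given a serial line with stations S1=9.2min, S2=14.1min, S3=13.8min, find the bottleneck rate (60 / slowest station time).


Bottleneck = longest station time
Station times: [9.2, 14.1, 13.8]
Max = 14.1 min
Rate = 60 / 14.1
= 4.26 units/hour (bottleneck: 14.1min)


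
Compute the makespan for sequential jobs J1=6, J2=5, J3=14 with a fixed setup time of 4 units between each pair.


Makespan = Σ processing + (n-1) × setup
= (6 + 5 + 14) + (3-1)×4
= 25 + 8
= 33 time units


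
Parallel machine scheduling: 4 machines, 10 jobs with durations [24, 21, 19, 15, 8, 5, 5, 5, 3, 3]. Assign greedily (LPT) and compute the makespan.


Jobs (LPT sorted): [24, 21, 19, 15, 8, 5, 5, 5, 3, 3]
Machines: 4
  J=24 → Machine 1 (load: 0+24=24)
  J=21 → Machine 2 (load: 0+21=21)
  J=19 → Machine 3 (load: 0+19=19)
  J=15 → Machine 4 (load: 0+15=15)
  J=8 → Machine 4 (load: 15+8=23)
  J=5 → Machine 3 (load: 19+5=24)
  J=5 → Machine 2 (load: 21+5=26)
  J=5 → Machine 4 (load: 23+5=28)
  J=3 → Machine 1 (load: 24+3=27)
  J=3 → Machine 3 (load: 24+3=27)
Machine loads: [27, 26, 27, 28]
Makespan = max = 28 time units


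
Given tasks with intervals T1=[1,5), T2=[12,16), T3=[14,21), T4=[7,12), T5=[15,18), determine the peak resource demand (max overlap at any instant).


Check each time point for overlaps:
  t=15: 3 tasks active (T2, T3, T5)
Max concurrent = 3


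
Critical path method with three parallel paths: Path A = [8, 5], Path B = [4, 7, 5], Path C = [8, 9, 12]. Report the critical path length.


Path A: 8 + 5 = 13
Path B: 4 + 7 + 5 = 16
Path C: 8 + 9 + 12 = 29
Critical path = longest = max(13, 16, 29)
= 29 (Path C)


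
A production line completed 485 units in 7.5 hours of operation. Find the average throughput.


Throughput = units / time
= 485 / 7.5
= 64.7 units/hour


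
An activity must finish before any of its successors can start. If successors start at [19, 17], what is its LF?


LF = min of all successor start times
Successors start at: [19, 17]
LF = min(19, 17)
= 17


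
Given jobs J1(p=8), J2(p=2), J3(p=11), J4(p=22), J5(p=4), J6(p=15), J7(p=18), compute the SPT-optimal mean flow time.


SPT order: J2 → J5 → J1 → J3 → J6 → J7 → J4
Completion times:
  J2: C=2
  J5: C=6
  J1: C=14
  J3: C=25
  J6: C=40
  J7: C=58
  J4: C=80
Sum = 225, n = 7
Mean flow = 225/7
= 32.14


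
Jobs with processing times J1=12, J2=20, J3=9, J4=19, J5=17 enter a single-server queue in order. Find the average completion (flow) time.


Completion times:
  J1: completes at 12
  J2: completes at 32
  J3: completes at 41
  J4: completes at 60
  J5: completes at 77
Sum = 222
Average = 222/5
= 44.40


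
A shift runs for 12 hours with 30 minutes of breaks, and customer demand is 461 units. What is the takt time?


Available = 12×60 - 30 = 690 min
Takt time = 690 / 461
= 1.50 min/unit


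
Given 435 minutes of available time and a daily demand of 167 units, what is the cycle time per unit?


Cycle time = available time / demand
= 435 / 167
= 2.60 min/unit


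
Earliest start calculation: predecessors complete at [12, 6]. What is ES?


ES = max of all predecessor completion times
Predecessors: [12, 6]
ES = max(12, 6)
= 12


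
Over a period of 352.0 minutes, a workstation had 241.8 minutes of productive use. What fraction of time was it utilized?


Utilization = busy / total × 100
= 241.8 / 352.0 × 100
= 68.7%


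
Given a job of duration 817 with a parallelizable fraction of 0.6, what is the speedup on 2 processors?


Amdahl's law: T_p = T × ((1-p) + p/N)
= 817 × ((1-0.6) + 0.6/2)
= 817 × (0.40 + 0.3000)
= 817 × 0.7000
= 571.90
Speedup = 817/571.90
= 1.43×


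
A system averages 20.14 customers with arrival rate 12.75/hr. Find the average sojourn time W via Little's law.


Little's law: L = λW → W = L / λ
= 20.14 / 12.75
= 1.58 hours


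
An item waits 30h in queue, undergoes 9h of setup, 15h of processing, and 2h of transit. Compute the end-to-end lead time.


Lead time = queue + setup + processing + transit
= 30 + 9 + 15 + 2
= 56 hours


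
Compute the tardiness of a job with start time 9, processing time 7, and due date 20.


Completion = start + processing = 9 + 7 = 16
Tardiness = max(0, C - d) = max(0, 16 - 20)
= max(0, -4)
= 0


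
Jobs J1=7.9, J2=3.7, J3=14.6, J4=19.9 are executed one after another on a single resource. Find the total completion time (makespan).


Sequential makespan: sum all processing times
= 7.9 + 3.7 + 14.6 + 19.9
= 46.1 time units


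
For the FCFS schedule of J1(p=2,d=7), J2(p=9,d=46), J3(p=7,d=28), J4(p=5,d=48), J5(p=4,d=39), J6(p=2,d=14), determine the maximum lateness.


Lateness per job (L = C - d):
  J1: C=2, d=7, L=-5
  J2: C=11, d=46, L=-35
  J3: C=18, d=28, L=-10
  J4: C=23, d=48, L=-25
  J5: C=27, d=39, L=-12
  J6: C=29, d=14, L=15
Lmax = max(-5, -35, -10, -25, -12, 15)
= 15


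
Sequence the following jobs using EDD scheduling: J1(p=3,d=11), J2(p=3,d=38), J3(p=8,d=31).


EDD: sort by earliest due date
  J1: d=11, p=3
  J3: d=31, p=8
  J2: d=38, p=3
Order: J1 → J3 → J2


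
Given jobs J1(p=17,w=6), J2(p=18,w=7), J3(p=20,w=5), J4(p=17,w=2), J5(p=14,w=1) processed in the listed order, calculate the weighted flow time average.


Completion times:
  J1: C=17, w×C=6×17=102
  J2: C=35, w×C=7×35=245
  J3: C=55, w×C=5×55=275
  J4: C=72, w×C=2×72=144
  J5: C=86, w×C=1×86=86
Sum w×C = 852
Sum w = 21
Weighted avg = 852/21
= 40.57


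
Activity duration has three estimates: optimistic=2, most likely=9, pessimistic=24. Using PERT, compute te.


te = (o + 4m + p) / 6
= (2 + 4×9 + 24) / 6
= (2 + 36 + 24) / 6
= 62 / 6
= 10.33


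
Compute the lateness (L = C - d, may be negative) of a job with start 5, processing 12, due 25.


Completion = 5 + 12 = 17
Lateness = C - d = 17 - 25
= -8


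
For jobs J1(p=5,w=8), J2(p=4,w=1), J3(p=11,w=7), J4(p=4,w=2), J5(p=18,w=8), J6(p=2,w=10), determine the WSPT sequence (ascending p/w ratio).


WSPT (Smith's rule): sort by p/w ascending
  J6: p/w = 2/10 = 0.200
  J1: p/w = 5/8 = 0.625
  J3: p/w = 11/7 = 1.571
  J4: p/w = 4/2 = 2.000
  J5: p/w = 18/8 = 2.250
  J2: p/w = 4/1 = 4.000
Order: J6 → J1 → J3 → J4 → J5 → J2


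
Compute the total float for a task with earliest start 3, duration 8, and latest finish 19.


EF = ES + duration = 3 + 8 = 11
LS = LF - duration = 19 - 8 = 11
Total Float = LF - EF = 19 - 11
(or LS - ES = 11 - 3)
= 8


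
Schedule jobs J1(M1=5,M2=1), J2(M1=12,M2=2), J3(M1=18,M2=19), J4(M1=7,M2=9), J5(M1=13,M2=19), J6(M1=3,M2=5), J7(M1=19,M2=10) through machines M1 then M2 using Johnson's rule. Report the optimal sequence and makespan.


Johnson's rule:
Group 1 (M1≤M2, sort by M1): ['J6', 'J4', 'J5', 'J3']
Group 2 (M1>M2, sort desc M2): ['J7', 'J2', 'J1']
Sequence: J6 → J4 → J5 → J3 → J7 → J2 → J1
Makespan calculation:
  J6: M1 done=3, M2 done=8
  J4: M1 done=10, M2 done=19
  J5: M1 done=23, M2 done=42
  J3: M1 done=41, M2 done=61
  J7: M1 done=60, M2 done=71
  J2: M1 done=72, M2 done=74
  J1: M1 done=77, M2 done=78
= Sequence: J6 → J4 → J5 → J3 → J7 → J2 → J1, Makespan: 78


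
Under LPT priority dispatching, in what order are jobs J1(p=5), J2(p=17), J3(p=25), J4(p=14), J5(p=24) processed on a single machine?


LPT: sort by longest processing time first
  J3: p=25
  J5: p=24
  J2: p=17
  J4: p=14
  J1: p=5
Order: J3 → J5 → J2 → J4 → J1


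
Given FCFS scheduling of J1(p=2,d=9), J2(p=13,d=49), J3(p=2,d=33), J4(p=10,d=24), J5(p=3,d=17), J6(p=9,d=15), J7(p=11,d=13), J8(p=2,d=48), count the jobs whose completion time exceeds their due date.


Completion vs due date:
  J1: C=2, d=9 → on time
  J2: C=15, d=49 → on time
  J3: C=17, d=33 → on time
  J4: C=27, d=24 → TARDY
  J5: C=30, d=17 → TARDY
  J6: C=39, d=15 → TARDY
  J7: C=50, d=13 → TARDY
  J8: C=52, d=48 → TARDY
Tardy jobs: J4, J5, J6, J7, J8
Count = 5


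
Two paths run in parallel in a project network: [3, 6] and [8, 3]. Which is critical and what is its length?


Path A: 3 + 6 = 9
Path B: 8 + 3 = 11
Critical path = longest = max(9, 11)
= 11 (Path B)


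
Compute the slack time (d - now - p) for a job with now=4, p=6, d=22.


Slack = due - current_time - processing
= 22 - 4 - 6
= 12


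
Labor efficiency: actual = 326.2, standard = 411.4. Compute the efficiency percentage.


Efficiency = (actual / standard) × 100
= (326.2 / 411.4) × 100
= 79.3%


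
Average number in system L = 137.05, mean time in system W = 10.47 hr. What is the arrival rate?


Little's law: L = λW → λ = L / W
= 137.05 / 10.47
= 13.09 per hour


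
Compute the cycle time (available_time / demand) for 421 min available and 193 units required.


Cycle time = available time / demand
= 421 / 193
= 2.18 min/unit


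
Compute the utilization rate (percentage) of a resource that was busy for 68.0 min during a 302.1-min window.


Utilization = busy / total × 100
= 68.0 / 302.1 × 100
= 22.5%


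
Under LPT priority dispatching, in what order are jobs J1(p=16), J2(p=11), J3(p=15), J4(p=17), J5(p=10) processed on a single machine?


LPT: sort by longest processing time first
  J4: p=17
  J1: p=16
  J3: p=15
  J2: p=11
  J5: p=10
Order: J4 → J1 → J3 → J2 → J5


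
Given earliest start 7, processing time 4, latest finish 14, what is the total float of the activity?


EF = ES + duration = 7 + 4 = 11
LS = LF - duration = 14 - 4 = 10
Total Float = LF - EF = 14 - 11
(or LS - ES = 10 - 7)
= 3


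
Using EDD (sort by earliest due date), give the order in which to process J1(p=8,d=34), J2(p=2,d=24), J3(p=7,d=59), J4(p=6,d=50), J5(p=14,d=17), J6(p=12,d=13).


EDD: sort by earliest due date
  J6: d=13, p=12
  J5: d=17, p=14
  J2: d=24, p=2
  J1: d=34, p=8
  J4: d=50, p=6
  J3: d=59, p=7
Order: J6 → J5 → J2 → J1 → J4 → J3


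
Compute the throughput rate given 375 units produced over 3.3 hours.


Throughput = units / time
= 375 / 3.3
= 113.6 units/hour


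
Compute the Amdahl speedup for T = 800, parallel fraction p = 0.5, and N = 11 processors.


Amdahl's law: T_p = T × ((1-p) + p/N)
= 800 × ((1-0.5) + 0.5/11)
= 800 × (0.50 + 0.0455)
= 800 × 0.5455
= 436.36
Speedup = 800/436.36
= 1.83×


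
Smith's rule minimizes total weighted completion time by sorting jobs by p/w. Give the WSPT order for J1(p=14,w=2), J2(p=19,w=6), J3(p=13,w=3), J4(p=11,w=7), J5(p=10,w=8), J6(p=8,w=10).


WSPT (Smith's rule): sort by p/w ascending
  J6: p/w = 8/10 = 0.800
  J5: p/w = 10/8 = 1.250
  J4: p/w = 11/7 = 1.571
  J2: p/w = 19/6 = 3.167
  J3: p/w = 13/3 = 4.333
  J1: p/w = 14/2 = 7.000
Order: J6 → J5 → J4 → J2 → J3 → J1


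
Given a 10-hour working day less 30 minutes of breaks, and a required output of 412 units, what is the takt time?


Available = 10×60 - 30 = 570 min
Takt time = 570 / 412
= 1.38 min/unit


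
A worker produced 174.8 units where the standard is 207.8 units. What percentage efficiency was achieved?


Efficiency = (actual / standard) × 100
= (174.8 / 207.8) × 100
= 84.1%


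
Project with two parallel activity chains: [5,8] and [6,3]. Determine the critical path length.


Path A: 5 + 8 = 13
Path B: 6 + 3 = 9
Critical path = longest = max(13, 9)
= 13 (Path A)


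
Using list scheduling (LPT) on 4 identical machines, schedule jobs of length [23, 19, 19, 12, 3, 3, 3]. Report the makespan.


Jobs (LPT sorted): [23, 19, 19, 12, 3, 3, 3]
Machines: 4
  J=23 → Machine 1 (load: 0+23=23)
  J=19 → Machine 2 (load: 0+19=19)
  J=19 → Machine 3 (load: 0+19=19)
  J=12 → Machine 4 (load: 0+12=12)
  J=3 → Machine 4 (load: 12+3=15)
  J=3 → Machine 4 (load: 15+3=18)
  J=3 → Machine 4 (load: 18+3=21)
Machine loads: [23, 19, 19, 21]
Makespan = max = 23 time units


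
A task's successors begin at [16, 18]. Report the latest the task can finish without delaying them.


LF = min of all successor start times
Successors start at: [16, 18]
LF = min(16, 18)
= 16


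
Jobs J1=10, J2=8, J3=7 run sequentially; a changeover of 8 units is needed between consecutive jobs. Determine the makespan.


Makespan = Σ processing + (n-1) × setup
= (10 + 8 + 7) + (3-1)×8
= 25 + 16
= 41 time units


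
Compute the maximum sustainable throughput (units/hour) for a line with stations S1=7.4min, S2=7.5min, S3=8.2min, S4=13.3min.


Bottleneck = longest station time
Station times: [7.4, 7.5, 8.2, 13.3]
Max = 13.3 min
Rate = 60 / 13.3
= 4.51 units/hour (bottleneck: 13.3min)


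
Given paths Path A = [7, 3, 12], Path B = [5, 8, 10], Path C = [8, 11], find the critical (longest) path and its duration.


Path A: 7 + 3 + 12 = 22
Path B: 5 + 8 + 10 = 23
Path C: 8 + 11 = 19
Critical path = longest = max(22, 23, 19)
= 23 (Path B)


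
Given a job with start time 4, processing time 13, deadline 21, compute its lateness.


Completion = 4 + 13 = 17
Lateness = C - d = 17 - 21
= -4


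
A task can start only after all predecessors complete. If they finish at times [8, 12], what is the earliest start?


ES = max of all predecessor completion times
Predecessors: [8, 12]
ES = max(8, 12)
= 12


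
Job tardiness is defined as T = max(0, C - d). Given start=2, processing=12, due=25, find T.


Completion = start + processing = 2 + 12 = 14
Tardiness = max(0, C - d) = max(0, 14 - 25)
= max(0, -11)
= 0


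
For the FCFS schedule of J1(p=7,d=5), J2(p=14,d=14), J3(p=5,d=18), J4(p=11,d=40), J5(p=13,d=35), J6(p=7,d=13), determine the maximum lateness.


Lateness per job (L = C - d):
  J1: C=7, d=5, L=2
  J2: C=21, d=14, L=7
  J3: C=26, d=18, L=8
  J4: C=37, d=40, L=-3
  J5: C=50, d=35, L=15
  J6: C=57, d=13, L=44
Lmax = max(2, 7, 8, -3, 15, 44)
= 44


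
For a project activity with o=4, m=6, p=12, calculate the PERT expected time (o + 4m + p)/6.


te = (o + 4m + p) / 6
= (4 + 4×6 + 12) / 6
= (4 + 24 + 12) / 6
= 40 / 6
= 6.67


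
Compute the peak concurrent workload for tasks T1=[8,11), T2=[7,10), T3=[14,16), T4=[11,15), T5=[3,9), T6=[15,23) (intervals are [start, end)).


Check each time point for overlaps:
  t=8: 3 tasks active (T1, T2, T5)
Max concurrent = 3


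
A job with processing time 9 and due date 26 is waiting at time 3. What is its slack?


Slack = due - current_time - processing
= 26 - 3 - 9
= 14


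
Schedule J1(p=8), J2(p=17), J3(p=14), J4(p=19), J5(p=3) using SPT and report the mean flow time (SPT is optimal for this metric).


SPT order: J5 → J1 → J3 → J2 → J4
Completion times:
  J5: C=3
  J1: C=11
  J3: C=25
  J2: C=42
  J4: C=61
Sum = 142, n = 5
Mean flow = 142/5
= 28.40


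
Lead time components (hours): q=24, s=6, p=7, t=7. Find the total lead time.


Lead time = queue + setup + processing + transit
= 24 + 6 + 7 + 7
= 44 hours


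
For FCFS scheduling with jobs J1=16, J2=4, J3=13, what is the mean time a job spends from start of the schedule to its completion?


Completion times:
  J1: completes at 16
  J2: completes at 20
  J3: completes at 33
Sum = 69
Average = 69/3
= 23.00


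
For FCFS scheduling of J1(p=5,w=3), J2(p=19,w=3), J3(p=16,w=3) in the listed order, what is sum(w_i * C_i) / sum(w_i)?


Completion times:
  J1: C=5, w×C=3×5=15
  J2: C=24, w×C=3×24=72
  J3: C=40, w×C=3×40=120
Sum w×C = 207
Sum w = 9
Weighted avg = 207/9
= 23.00


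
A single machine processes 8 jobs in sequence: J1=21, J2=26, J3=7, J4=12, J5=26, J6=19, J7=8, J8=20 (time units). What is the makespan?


Sequential makespan: sum all processing times
= 21 + 26 + 7 + 12 + 26 + 19 + 8 + 20
= 139 time units


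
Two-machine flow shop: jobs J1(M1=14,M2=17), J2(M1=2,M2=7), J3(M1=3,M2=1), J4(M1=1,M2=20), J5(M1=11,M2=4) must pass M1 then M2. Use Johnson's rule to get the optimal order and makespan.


Johnson's rule:
Group 1 (M1≤M2, sort by M1): ['J4', 'J2', 'J1']
Group 2 (M1>M2, sort desc M2): ['J5', 'J3']
Sequence: J4 → J2 → J1 → J5 → J3
Makespan calculation:
  J4: M1 done=1, M2 done=21
  J2: M1 done=3, M2 done=28
  J1: M1 done=17, M2 done=45
  J5: M1 done=28, M2 done=49
  J3: M1 done=31, M2 done=50
= Sequence: J4 → J2 → J1 → J5 → J3, Makespan: 50


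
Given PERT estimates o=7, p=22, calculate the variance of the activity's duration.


σ² = ((p - o) / 6)² = (p - o)² / 36
= (22 - 7)² / 36
= 15² / 36
= 225 / 36
= 6.2500


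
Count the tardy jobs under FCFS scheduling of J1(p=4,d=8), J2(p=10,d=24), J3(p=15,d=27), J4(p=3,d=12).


Completion vs due date:
  J1: C=4, d=8 → on time
  J2: C=14, d=24 → on time
  J3: C=29, d=27 → TARDY
  J4: C=32, d=12 → TARDY
Tardy jobs: J3, J4
Count = 2


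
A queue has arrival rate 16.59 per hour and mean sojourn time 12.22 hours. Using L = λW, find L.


Little's law: L = λ × W
= 16.59 × 12.22
= 202.73


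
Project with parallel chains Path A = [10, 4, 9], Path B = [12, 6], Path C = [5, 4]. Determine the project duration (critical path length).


Path A: 10 + 4 + 9 = 23
Path B: 12 + 6 = 18
Path C: 5 + 4 = 9
Critical path = longest = max(23, 18, 9)
= 23 (Path A)


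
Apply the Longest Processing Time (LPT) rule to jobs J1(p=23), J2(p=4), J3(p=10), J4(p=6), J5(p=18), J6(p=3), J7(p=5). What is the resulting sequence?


LPT: sort by longest processing time first
  J1: p=23
  J5: p=18
  J3: p=10
  J4: p=6
  J7: p=5
  J2: p=4
  J6: p=3
Order: J1 → J5 → J3 → J4 → J7 → J2 → J6


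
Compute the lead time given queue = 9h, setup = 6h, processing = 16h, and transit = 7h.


Lead time = queue + setup + processing + transit
= 9 + 6 + 16 + 7
= 38 hours


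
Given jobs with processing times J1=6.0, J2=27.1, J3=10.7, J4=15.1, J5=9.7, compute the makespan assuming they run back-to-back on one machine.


Sequential makespan: sum all processing times
= 6.0 + 27.1 + 10.7 + 15.1 + 9.7
= 68.6 time units


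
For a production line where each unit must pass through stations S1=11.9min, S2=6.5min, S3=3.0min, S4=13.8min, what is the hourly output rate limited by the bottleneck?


Bottleneck = longest station time
Station times: [11.9, 6.5, 3.0, 13.8]
Max = 13.8 min
Rate = 60 / 13.8
= 4.35 units/hour (bottleneck: 13.8min)


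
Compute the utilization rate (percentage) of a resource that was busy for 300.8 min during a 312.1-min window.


Utilization = busy / total × 100
= 300.8 / 312.1 × 100
= 96.4%


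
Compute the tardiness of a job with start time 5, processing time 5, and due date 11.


Completion = start + processing = 5 + 5 = 10
Tardiness = max(0, C - d) = max(0, 10 - 11)
= max(0, -1)
= 0


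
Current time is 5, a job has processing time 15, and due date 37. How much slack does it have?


Slack = due - current_time - processing
= 37 - 5 - 15
= 17


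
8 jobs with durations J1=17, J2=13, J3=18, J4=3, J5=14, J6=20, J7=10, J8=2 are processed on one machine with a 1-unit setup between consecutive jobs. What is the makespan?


Makespan = Σ processing + (n-1) × setup
= (17 + 13 + 18 + 3 + 14 + 20 + 10 + 2) + (8-1)×1
= 97 + 7
= 104 time units


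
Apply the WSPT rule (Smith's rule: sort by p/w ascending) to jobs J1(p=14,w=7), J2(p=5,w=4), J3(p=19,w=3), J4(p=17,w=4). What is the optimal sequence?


WSPT (Smith's rule): sort by p/w ascending
  J2: p/w = 5/4 = 1.250
  J1: p/w = 14/7 = 2.000
  J4: p/w = 17/4 = 4.250
  J3: p/w = 19/3 = 6.333
Order: J2 → J1 → J4 → J3


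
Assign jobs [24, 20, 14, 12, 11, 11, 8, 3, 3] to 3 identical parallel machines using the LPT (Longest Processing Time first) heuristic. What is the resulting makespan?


Jobs (LPT sorted): [24, 20, 14, 12, 11, 11, 8, 3, 3]
Machines: 3
  J=24 → Machine 1 (load: 0+24=24)
  J=20 → Machine 2 (load: 0+20=20)
  J=14 → Machine 3 (load: 0+14=14)
  J=12 → Machine 3 (load: 14+12=26)
  J=11 → Machine 2 (load: 20+11=31)
  J=11 → Machine 1 (load: 24+11=35)
  J=8 → Machine 3 (load: 26+8=34)
  J=3 → Machine 2 (load: 31+3=34)
  J=3 → Machine 2 (load: 34+3=37)
Machine loads: [35, 37, 34]
Makespan = max = 37 time units


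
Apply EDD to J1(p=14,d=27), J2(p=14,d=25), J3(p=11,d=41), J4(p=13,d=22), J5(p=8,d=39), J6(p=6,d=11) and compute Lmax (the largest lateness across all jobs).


EDD order: J6 → J4 → J2 → J1 → J5 → J3
Completion and lateness:
  J6: C=6, d=11, L=6-11=-5
  J4: C=19, d=22, L=19-22=-3
  J2: C=33, d=25, L=33-25=8
  J1: C=47, d=27, L=47-27=20
  J5: C=55, d=39, L=55-39=16
  J3: C=66, d=41, L=66-41=25
Lmax = max(-5, -3, 8, 20, 16, 25)
= 25


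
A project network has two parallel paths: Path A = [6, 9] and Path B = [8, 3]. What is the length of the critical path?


Path A: 6 + 9 = 15
Path B: 8 + 3 = 11
Critical path = longest = max(15, 11)
= 15 (Path A)


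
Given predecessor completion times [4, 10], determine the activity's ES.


ES = max of all predecessor completion times
Predecessors: [4, 10]
ES = max(4, 10)
= 10


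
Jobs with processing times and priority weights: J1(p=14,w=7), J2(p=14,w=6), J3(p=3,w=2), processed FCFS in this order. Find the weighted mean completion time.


Completion times:
  J1: C=14, w×C=7×14=98
  J2: C=28, w×C=6×28=168
  J3: C=31, w×C=2×31=62
Sum w×C = 328
Sum w = 15
Weighted avg = 328/15
= 21.87


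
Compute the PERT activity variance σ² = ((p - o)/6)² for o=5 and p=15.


σ² = ((p - o) / 6)² = (p - o)² / 36
= (15 - 5)² / 36
= 10² / 36
= 100 / 36
= 2.7778


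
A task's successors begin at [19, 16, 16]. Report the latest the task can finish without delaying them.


LF = min of all successor start times
Successors start at: [19, 16, 16]
LF = min(19, 16, 16)
= 16


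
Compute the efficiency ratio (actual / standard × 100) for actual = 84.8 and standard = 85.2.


Efficiency = (actual / standard) × 100
= (84.8 / 85.2) × 100
= 99.5%


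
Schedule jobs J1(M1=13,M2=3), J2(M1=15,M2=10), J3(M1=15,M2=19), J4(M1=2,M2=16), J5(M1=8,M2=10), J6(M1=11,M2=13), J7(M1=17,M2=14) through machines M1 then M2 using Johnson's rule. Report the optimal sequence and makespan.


Johnson's rule:
Group 1 (M1≤M2, sort by M1): ['J4', 'J5', 'J6', 'J3']
Group 2 (M1>M2, sort desc M2): ['J7', 'J2', 'J1']
Sequence: J4 → J5 → J6 → J3 → J7 → J2 → J1
Makespan calculation:
  J4: M1 done=2, M2 done=18
  J5: M1 done=10, M2 done=28
  J6: M1 done=21, M2 done=41
  J3: M1 done=36, M2 done=60
  J7: M1 done=53, M2 done=74
  J2: M1 done=68, M2 done=84
  J1: M1 done=81, M2 done=87
= Sequence: J4 → J5 → J6 → J3 → J7 → J2 → J1, Makespan: 87


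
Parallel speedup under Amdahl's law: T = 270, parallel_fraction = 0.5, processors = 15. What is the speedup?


Amdahl's law: T_p = T × ((1-p) + p/N)
= 270 × ((1-0.5) + 0.5/15)
= 270 × (0.50 + 0.0333)
= 270 × 0.5333
= 144.00
Speedup = 270/144.00
= 1.88×


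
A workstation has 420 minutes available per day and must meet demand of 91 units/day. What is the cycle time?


Cycle time = available time / demand
= 420 / 91
= 4.62 min/unit


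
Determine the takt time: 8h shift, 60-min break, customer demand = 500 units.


Available = 8×60 - 60 = 420 min
Takt time = 420 / 500
= 0.84 min/unit


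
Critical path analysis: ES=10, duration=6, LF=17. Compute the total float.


EF = ES + duration = 10 + 6 = 16
LS = LF - duration = 17 - 6 = 11
Total Float = LF - EF = 17 - 16
(or LS - ES = 11 - 10)
= 1
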